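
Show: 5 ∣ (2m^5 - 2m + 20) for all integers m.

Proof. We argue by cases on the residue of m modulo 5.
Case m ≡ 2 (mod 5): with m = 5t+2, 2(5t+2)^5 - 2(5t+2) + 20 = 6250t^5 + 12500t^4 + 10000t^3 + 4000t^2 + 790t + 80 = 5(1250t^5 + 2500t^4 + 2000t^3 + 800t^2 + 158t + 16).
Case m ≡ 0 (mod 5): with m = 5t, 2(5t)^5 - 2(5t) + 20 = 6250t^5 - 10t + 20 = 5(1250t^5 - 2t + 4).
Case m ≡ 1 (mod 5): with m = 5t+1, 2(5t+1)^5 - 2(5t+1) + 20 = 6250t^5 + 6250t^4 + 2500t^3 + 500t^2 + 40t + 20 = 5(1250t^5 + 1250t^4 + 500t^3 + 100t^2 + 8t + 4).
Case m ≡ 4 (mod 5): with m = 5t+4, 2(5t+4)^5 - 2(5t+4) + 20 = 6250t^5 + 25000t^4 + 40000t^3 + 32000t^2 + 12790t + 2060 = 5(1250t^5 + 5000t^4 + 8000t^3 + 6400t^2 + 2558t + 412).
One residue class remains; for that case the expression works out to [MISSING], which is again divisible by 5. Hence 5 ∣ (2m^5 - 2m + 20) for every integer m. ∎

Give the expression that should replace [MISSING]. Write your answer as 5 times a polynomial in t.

5(1250t^5 + 3750t^4 + 4500t^3 + 2700t^2 + 808t + 100)

Only m ≡ 3 (mod 5) is unaccounted for. Put m = 5t+3:
2(5t+3)^5 - 2(5t+3) + 20 expands to 6250t^5 + 18750t^4 + 22500t^3 + 13500t^2 + 4040t + 500,
and factoring out 5 leaves 5(1250t^5 + 3750t^4 + 4500t^3 + 2700t^2 + 808t + 100).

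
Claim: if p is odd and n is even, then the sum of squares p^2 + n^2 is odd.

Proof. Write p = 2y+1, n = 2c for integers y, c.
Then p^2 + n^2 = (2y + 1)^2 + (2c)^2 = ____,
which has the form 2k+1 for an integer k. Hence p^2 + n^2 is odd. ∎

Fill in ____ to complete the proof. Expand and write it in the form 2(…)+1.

2(2c^2 + 2y^2 + 2y) + 1

(2y + 1)^2 + (2c)^2 = 4c^2 + 4y^2 + 4y + 1
= 2(2c^2 + 2y^2 + 2y) + 1.
Since 2c^2 + 2y^2 + 2y is an integer, the sum of squares is of the form 2k+1 for an integer k.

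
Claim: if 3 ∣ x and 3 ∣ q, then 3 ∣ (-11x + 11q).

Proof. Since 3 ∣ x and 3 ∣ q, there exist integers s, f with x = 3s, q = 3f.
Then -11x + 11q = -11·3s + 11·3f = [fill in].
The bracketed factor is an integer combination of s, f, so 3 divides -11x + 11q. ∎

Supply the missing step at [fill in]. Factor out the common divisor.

3(11f - 11s)

Each term has a factor of 3: -11·3s + 11·3f = 3·(11f - 11s).
Since 11f - 11s is an integer, 3 ∣ (-11x + 11q).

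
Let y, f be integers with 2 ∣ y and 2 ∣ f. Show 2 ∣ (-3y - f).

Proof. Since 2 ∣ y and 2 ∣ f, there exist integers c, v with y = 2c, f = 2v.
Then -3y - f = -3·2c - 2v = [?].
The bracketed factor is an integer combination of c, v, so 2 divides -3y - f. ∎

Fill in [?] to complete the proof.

2(-3c - v)

Pull the common 2 out of every term: -3·2c - 2v = 2(-3c - v).
-3c - v is an integer, which exhibits the divisibility.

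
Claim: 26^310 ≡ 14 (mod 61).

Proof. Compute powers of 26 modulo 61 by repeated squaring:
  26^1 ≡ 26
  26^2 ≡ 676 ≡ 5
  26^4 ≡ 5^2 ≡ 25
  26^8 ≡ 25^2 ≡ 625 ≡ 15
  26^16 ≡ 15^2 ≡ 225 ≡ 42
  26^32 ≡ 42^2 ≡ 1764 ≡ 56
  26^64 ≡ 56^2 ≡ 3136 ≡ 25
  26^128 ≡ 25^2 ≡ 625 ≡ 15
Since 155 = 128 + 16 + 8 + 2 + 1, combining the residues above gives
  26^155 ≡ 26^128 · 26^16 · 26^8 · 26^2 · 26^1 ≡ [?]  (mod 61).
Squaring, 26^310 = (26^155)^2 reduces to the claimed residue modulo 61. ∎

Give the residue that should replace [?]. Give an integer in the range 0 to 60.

21

Multiply the listed residues: 15 · 42 · 15 · 5 · 26 = 630 → 9450 → 47250 → 1228500.
Reducing modulo 61: 1228500 = 20139·61 + 21, so 26^155 ≡ 21.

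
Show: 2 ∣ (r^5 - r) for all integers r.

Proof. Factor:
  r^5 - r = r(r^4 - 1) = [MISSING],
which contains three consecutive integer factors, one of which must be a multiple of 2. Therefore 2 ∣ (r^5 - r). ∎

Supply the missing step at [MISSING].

r^4 - 1 = (r^2 - 1)(r^2 + 1), and r^2 - 1 = (r-1)(r+1).
So r(r^4 - 1) = (r - 1)r(r + 1)(r^2 + 1).

(r - 1)r(r + 1)(r^2 + 1)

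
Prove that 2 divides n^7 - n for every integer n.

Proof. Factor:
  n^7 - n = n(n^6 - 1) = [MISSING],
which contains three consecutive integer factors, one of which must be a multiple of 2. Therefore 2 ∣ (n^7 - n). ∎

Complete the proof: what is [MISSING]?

(n - 1)n(n + 1)(n^4 + n^2 + 1)

n^6 - 1 = (n^2 - 1)(n^4 + n^2 + 1), and n^2 - 1 = (n-1)(n+1).
So n(n^6 - 1) = (n - 1)n(n + 1)(n^4 + n^2 + 1).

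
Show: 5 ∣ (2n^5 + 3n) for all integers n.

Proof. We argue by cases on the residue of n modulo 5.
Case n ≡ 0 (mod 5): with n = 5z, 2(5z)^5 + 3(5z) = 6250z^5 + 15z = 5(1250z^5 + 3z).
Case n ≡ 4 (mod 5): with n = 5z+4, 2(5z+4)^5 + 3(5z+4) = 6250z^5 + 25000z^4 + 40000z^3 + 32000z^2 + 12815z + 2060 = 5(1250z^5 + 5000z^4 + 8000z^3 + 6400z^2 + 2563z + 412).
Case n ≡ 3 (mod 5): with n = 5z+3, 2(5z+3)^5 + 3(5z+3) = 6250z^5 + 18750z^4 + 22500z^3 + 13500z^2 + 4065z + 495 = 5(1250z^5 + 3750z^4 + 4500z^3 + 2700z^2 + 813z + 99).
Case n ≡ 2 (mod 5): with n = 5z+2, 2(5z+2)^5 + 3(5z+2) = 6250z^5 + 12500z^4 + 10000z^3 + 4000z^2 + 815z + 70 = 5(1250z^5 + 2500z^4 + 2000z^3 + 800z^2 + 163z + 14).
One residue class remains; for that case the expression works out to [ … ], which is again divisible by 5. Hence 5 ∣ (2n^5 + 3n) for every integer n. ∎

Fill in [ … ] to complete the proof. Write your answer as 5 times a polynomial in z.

The residues treated are {0, 4, 3, 2}, so the missing case is n ≡ 1 (mod 5); write n = 5z+1.
Then 2(5z+1)^5 + 3(5z+1) = 6250z^5 + 6250z^4 + 2500z^3 + 500z^2 + 65z + 5 = 5(1250z^5 + 1250z^4 + 500z^3 + 100z^2 + 13z + 1).

5(1250z^5 + 1250z^4 + 500z^3 + 100z^2 + 13z + 1)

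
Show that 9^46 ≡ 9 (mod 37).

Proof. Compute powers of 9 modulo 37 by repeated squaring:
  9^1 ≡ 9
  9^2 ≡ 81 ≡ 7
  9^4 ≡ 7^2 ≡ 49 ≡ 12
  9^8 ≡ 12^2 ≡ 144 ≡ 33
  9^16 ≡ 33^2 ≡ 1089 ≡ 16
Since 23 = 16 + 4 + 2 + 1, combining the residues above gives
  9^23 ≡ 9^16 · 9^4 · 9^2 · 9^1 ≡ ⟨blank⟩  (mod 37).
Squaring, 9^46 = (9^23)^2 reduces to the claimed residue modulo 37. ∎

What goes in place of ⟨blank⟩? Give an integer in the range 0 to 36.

9^16 · 9^4 · 9^2 · 9^1 ≡ 16 · 12 · 7 · 9 = 12096.
12096 mod 37 = 34, so 9^23 ≡ 34 (mod 37).

34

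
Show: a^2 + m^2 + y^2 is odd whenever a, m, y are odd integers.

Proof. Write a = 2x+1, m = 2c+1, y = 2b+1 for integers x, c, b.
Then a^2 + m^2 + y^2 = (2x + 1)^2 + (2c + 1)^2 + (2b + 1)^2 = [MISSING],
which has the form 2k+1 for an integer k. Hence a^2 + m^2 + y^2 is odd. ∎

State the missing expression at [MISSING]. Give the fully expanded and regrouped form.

(2x + 1)^2 + (2c + 1)^2 + (2b + 1)^2 = 4b^2 + 4b + 4c^2 + 4c + 4x^2 + 4x + 3
= 2(2b^2 + 2b + 2c^2 + 2c + 2x^2 + 2x + 1) + 1.
Since 2b^2 + 2b + 2c^2 + 2c + 2x^2 + 2x + 1 is an integer, the sum of squares is of the form 2k+1 for an integer k.

2(2b^2 + 2b + 2c^2 + 2c + 2x^2 + 2x + 1) + 1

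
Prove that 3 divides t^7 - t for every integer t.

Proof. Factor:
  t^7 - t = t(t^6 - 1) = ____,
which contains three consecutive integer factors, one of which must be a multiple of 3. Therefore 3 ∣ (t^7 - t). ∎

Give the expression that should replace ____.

(t - 1)t(t + 1)(t^4 + t^2 + 1)

t^6 - 1 = (t^2 - 1)(t^4 + t^2 + 1), and t^2 - 1 = (t-1)(t+1).
So t(t^6 - 1) = (t - 1)t(t + 1)(t^4 + t^2 + 1).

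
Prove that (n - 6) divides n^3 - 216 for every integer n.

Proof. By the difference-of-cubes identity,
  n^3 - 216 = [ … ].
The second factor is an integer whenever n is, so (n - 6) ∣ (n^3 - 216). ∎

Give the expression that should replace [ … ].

(n - 6)(n^2 + 6n + 36)

Polynomial division of n^3 - 216 by n - 6 leaves remainder 0 and quotient n^2 + 6n + 36.
Hence n^3 - 216 = (n - 6)(n^2 + 6n + 36).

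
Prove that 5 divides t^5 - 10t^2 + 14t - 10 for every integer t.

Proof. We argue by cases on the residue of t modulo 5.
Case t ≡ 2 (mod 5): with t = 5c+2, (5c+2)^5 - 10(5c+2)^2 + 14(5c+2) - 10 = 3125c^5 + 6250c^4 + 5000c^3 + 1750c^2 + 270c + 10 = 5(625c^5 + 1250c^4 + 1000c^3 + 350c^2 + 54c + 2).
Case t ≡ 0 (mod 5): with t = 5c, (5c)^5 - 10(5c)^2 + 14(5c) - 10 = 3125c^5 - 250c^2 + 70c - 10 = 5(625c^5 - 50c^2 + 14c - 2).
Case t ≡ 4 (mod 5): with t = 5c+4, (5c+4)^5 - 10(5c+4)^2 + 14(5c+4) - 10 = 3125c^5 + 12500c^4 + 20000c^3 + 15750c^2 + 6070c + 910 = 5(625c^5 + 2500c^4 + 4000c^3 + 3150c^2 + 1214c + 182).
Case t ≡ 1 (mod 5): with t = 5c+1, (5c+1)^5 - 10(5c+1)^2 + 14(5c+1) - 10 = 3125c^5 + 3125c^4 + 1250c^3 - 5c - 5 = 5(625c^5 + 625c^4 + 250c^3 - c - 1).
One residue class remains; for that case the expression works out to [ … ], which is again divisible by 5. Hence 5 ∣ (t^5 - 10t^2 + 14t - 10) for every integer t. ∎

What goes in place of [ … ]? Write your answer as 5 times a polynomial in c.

5(625c^5 + 1875c^4 + 2250c^3 + 1300c^2 + 359c + 37)

Only t ≡ 3 (mod 5) is unaccounted for. Put t = 5c+3:
(5c+3)^5 - 10(5c+3)^2 + 14(5c+3) - 10 expands to 3125c^5 + 9375c^4 + 11250c^3 + 6500c^2 + 1795c + 185,
and factoring out 5 leaves 5(625c^5 + 1875c^4 + 2250c^3 + 1300c^2 + 359c + 37).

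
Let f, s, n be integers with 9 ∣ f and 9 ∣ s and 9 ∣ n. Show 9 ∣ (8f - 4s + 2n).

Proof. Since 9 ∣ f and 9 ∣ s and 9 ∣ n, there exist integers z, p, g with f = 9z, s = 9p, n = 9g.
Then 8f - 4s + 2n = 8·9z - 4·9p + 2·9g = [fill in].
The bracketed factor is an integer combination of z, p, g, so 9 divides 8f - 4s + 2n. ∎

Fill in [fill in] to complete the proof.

9(2g - 4p + 8z)

Each term has a factor of 9: 8·9z - 4·9p + 2·9g = 9·(2g - 4p + 8z).
Since 2g - 4p + 8z is an integer, 9 ∣ (8f - 4s + 2n).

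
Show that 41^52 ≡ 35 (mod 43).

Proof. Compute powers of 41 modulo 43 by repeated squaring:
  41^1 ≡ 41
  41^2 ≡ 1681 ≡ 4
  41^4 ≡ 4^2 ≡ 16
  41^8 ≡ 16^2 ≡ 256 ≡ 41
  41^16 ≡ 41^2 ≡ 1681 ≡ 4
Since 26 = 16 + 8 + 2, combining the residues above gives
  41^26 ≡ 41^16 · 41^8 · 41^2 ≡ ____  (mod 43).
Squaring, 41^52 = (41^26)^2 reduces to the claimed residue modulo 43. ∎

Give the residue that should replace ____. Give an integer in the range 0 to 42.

11

41^16 · 41^8 · 41^2 ≡ 4 · 41 · 4 = 656.
656 mod 43 = 11, so 41^26 ≡ 11 (mod 43).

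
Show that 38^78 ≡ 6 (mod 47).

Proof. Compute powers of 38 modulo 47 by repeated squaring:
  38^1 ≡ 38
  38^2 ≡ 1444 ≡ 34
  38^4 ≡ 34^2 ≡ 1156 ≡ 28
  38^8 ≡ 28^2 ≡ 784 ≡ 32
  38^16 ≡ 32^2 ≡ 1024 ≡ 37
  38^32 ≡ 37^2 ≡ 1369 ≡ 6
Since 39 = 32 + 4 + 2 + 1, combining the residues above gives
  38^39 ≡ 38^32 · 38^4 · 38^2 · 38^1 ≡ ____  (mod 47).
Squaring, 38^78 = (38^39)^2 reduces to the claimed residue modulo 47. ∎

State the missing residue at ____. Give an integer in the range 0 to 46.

10

38^32 · 38^4 · 38^2 · 38^1 ≡ 6 · 28 · 34 · 38 = 217056.
217056 mod 47 = 10, so 38^39 ≡ 10 (mod 47).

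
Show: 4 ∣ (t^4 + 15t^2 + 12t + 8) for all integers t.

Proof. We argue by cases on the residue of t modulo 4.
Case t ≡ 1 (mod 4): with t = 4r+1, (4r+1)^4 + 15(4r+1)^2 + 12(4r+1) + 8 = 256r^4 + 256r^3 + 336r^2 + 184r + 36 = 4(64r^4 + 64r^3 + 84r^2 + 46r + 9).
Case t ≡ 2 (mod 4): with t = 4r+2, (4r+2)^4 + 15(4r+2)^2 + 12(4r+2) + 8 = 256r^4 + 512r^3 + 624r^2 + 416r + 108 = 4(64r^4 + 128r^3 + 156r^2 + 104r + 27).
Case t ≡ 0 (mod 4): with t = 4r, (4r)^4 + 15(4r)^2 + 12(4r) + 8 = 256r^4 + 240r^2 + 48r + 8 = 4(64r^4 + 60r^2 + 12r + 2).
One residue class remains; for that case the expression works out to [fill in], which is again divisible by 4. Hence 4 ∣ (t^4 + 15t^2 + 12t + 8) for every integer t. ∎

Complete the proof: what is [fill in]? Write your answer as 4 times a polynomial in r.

The residues treated are {1, 2, 0}, so the missing case is t ≡ 3 (mod 4); write t = 4r+3.
Then (4r+3)^4 + 15(4r+3)^2 + 12(4r+3) + 8 = 256r^4 + 768r^3 + 1104r^2 + 840r + 260 = 4(64r^4 + 192r^3 + 276r^2 + 210r + 65).

4(64r^4 + 192r^3 + 276r^2 + 210r + 65)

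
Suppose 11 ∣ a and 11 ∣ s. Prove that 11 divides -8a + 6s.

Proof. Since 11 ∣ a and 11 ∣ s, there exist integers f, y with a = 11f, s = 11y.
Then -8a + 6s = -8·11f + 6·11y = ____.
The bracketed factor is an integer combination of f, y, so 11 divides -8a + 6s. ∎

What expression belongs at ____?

11(-8f + 6y)

Pull the common 11 out of every term: -8·11f + 6·11y = 11(-8f + 6y).
-8f + 6y is an integer, which exhibits the divisibility.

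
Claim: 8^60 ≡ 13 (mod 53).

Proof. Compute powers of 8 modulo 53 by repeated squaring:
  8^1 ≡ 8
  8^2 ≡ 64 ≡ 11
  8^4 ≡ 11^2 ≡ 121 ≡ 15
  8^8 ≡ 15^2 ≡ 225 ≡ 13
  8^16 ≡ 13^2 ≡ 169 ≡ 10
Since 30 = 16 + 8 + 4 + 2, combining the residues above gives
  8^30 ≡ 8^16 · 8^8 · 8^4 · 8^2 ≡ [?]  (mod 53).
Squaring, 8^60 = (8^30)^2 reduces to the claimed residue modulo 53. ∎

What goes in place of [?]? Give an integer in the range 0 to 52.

Multiply the listed residues: 10 · 13 · 15 · 11 = 130 → 1950 → 21450.
Reducing modulo 53: 21450 = 404·53 + 38, so 8^30 ≡ 38.

38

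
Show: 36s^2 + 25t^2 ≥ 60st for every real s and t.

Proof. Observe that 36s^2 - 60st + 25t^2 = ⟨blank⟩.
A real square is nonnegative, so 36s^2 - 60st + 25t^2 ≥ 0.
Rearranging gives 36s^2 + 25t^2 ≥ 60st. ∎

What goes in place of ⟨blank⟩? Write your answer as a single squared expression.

36s^2 - 60st + 25t^2 is a perfect-square trinomial: the outer terms are (6s)^2 and (5t)^2, and the cross term is -2·6s·5t.
So 36s^2 - 60st + 25t^2 = (6s - 5t)^2 ≥ 0.

(6s - 5t)^2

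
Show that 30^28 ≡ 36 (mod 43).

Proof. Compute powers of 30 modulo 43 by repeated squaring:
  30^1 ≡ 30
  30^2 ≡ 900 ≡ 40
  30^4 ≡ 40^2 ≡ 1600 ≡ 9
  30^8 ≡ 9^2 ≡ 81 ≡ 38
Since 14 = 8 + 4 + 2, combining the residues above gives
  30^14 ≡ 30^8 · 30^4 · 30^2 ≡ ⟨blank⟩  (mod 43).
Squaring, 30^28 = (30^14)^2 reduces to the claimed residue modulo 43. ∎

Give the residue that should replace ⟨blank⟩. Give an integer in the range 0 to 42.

6

Multiply the listed residues: 38 · 9 · 40 = 342 → 13680.
Reducing modulo 43: 13680 = 318·43 + 6, so 30^14 ≡ 6.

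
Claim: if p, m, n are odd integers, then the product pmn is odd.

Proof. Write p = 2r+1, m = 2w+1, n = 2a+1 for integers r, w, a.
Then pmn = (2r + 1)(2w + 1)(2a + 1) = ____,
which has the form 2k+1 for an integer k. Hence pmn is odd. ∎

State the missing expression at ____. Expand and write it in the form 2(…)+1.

2(4arw + 2ar + 2aw + a + 2rw + r + w) + 1

Expanding: (2r + 1)(2w + 1)(2a + 1) = 8arw + 4ar + 4aw + 2a + 4rw + 2r + 2w + 1.
Every term except the constant is even, so this is 2(4arw + 2ar + 2aw + a + 2rw + r + w) + 1,
and 4arw + 2ar + 2aw + a + 2rw + r + w ∈ ℤ gives the required form.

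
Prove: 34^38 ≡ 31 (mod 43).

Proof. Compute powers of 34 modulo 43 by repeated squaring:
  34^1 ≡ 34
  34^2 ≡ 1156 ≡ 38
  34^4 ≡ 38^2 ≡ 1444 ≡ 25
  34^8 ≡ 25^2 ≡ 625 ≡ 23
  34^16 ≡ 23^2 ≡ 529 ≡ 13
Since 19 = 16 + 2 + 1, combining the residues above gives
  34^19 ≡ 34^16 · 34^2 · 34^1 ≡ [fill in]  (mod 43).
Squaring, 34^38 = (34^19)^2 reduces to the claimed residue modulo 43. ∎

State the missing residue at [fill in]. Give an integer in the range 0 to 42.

26

34^16 · 34^2 · 34^1 ≡ 13 · 38 · 34 = 16796.
16796 mod 43 = 26, so 34^19 ≡ 26 (mod 43).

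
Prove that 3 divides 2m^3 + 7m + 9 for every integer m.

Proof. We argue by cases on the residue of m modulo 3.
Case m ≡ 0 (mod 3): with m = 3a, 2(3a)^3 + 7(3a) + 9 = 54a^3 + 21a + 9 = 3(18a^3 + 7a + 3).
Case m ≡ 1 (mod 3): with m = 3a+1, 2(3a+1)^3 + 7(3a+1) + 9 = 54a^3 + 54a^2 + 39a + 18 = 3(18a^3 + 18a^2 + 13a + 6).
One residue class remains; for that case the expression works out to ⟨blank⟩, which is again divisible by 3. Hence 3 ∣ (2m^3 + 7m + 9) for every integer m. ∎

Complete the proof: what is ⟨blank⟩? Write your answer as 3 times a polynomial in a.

The residues treated are {0, 1}, so the missing case is m ≡ 2 (mod 3); write m = 3a+2.
Then 2(3a+2)^3 + 7(3a+2) + 9 = 54a^3 + 108a^2 + 93a + 39 = 3(18a^3 + 36a^2 + 31a + 13).

3(18a^3 + 36a^2 + 31a + 13)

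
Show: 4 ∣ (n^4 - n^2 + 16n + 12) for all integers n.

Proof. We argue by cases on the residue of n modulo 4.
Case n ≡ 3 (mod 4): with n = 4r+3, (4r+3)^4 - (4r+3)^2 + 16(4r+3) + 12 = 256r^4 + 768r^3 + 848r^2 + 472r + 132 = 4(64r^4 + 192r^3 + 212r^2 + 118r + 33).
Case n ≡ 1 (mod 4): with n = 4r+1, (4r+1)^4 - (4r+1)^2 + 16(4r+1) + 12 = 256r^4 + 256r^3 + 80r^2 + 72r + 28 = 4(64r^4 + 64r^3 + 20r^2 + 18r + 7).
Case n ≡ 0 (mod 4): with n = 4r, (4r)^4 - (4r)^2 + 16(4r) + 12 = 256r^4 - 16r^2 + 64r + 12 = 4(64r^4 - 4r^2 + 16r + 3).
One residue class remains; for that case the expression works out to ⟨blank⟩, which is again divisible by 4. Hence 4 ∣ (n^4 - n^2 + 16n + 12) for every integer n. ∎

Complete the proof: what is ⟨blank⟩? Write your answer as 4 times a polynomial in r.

Only n ≡ 2 (mod 4) is unaccounted for. Put n = 4r+2:
(4r+2)^4 - (4r+2)^2 + 16(4r+2) + 12 expands to 256r^4 + 512r^3 + 368r^2 + 176r + 56,
and factoring out 4 leaves 4(64r^4 + 128r^3 + 92r^2 + 44r + 14).

4(64r^4 + 128r^3 + 92r^2 + 44r + 14)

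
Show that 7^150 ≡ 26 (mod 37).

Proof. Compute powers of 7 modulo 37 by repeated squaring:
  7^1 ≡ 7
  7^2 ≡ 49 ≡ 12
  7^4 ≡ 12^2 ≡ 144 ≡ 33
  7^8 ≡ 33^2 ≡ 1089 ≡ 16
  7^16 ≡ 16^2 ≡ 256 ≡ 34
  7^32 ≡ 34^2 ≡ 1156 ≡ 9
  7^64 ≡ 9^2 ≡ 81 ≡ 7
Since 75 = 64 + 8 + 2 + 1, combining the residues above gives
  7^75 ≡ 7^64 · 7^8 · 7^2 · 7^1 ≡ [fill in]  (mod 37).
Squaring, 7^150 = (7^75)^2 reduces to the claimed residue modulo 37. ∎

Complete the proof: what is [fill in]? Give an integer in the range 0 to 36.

Multiply the listed residues: 7 · 16 · 12 · 7 = 112 → 1344 → 9408.
Reducing modulo 37: 9408 = 254·37 + 10, so 7^75 ≡ 10.

10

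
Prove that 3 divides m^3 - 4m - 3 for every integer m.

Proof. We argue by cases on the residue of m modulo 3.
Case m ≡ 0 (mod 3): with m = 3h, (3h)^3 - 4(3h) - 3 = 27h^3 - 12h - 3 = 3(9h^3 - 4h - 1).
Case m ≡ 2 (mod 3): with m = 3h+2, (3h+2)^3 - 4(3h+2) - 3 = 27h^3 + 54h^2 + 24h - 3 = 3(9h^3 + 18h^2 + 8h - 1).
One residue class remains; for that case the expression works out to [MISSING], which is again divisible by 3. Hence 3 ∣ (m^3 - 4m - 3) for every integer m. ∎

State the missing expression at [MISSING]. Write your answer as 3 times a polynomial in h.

3(9h^3 + 9h^2 - h - 2)

The residues treated are {0, 2}, so the missing case is m ≡ 1 (mod 3); write m = 3h+1.
Then (3h+1)^3 - 4(3h+1) - 3 = 27h^3 + 27h^2 - 3h - 6 = 3(9h^3 + 9h^2 - h - 2).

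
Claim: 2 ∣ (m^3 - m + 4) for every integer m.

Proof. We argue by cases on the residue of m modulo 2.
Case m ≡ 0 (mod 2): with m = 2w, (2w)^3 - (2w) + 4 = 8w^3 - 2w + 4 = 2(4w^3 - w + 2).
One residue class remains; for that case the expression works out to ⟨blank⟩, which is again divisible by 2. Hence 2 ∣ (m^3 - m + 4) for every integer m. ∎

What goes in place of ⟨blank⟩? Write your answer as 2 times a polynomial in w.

Only m ≡ 1 (mod 2) is unaccounted for. Put m = 2w+1:
(2w+1)^3 - (2w+1) + 4 expands to 8w^3 + 12w^2 + 4w + 4,
and factoring out 2 leaves 2(4w^3 + 6w^2 + 2w + 2).

2(4w^3 + 6w^2 + 2w + 2)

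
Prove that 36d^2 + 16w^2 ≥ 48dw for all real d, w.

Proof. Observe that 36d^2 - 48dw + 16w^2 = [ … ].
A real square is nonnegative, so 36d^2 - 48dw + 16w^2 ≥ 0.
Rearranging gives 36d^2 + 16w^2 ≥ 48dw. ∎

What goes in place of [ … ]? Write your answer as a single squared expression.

(6d - 4w)^2

The leading and trailing coefficients are 6^2 and 4^2, and 48 = 2·6·4, so the trinomial is (6d - 4w)^2.
Hence 36d^2 - 48dw + 16w^2 ≥ 0.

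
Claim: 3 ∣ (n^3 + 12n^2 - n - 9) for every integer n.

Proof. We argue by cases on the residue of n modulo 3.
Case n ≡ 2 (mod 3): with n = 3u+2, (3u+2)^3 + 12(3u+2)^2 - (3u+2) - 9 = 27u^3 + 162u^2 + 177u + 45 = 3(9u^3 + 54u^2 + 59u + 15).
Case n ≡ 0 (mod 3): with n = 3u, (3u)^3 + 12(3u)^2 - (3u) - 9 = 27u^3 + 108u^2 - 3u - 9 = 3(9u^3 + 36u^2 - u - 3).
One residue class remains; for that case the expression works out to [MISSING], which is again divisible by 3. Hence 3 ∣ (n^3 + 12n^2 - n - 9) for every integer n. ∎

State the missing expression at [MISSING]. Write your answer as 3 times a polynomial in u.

3(9u^3 + 45u^2 + 26u + 1)

Only n ≡ 1 (mod 3) is unaccounted for. Put n = 3u+1:
(3u+1)^3 + 12(3u+1)^2 - (3u+1) - 9 expands to 27u^3 + 135u^2 + 78u + 3,
and factoring out 3 leaves 3(9u^3 + 45u^2 + 26u + 1).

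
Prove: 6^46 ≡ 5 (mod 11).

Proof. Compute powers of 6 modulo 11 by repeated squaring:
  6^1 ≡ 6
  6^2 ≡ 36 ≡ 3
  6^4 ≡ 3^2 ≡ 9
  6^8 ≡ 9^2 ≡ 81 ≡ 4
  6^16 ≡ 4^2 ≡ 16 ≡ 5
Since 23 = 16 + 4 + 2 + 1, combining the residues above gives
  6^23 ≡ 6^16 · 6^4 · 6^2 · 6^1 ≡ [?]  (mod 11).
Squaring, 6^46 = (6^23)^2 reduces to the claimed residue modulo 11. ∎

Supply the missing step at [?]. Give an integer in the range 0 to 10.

7

Multiply the listed residues: 5 · 9 · 3 · 6 = 45 → 135 → 810.
Reducing modulo 11: 810 = 73·11 + 7, so 6^23 ≡ 7.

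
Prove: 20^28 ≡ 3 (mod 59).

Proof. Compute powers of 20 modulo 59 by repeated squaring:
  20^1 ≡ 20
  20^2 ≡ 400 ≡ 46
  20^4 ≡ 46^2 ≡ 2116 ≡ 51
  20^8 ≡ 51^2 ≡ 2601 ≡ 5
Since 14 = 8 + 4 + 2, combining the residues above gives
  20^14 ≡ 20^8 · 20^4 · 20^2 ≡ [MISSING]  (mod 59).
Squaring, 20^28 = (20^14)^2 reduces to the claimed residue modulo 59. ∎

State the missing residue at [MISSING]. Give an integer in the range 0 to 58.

48

20^8 · 20^4 · 20^2 ≡ 5 · 51 · 46 = 11730.
11730 mod 59 = 48, so 20^14 ≡ 48 (mod 59).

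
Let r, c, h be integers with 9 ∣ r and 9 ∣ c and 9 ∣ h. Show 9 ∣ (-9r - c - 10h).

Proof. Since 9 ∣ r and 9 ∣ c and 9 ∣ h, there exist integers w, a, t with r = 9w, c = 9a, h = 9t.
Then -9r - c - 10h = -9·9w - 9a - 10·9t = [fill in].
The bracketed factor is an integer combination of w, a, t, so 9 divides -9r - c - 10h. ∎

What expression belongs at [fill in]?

Pull the common 9 out of every term: -9·9w - 9a - 10·9t = 9(-a - 10t - 9w).
-a - 10t - 9w is an integer, which exhibits the divisibility.

9(-a - 10t - 9w)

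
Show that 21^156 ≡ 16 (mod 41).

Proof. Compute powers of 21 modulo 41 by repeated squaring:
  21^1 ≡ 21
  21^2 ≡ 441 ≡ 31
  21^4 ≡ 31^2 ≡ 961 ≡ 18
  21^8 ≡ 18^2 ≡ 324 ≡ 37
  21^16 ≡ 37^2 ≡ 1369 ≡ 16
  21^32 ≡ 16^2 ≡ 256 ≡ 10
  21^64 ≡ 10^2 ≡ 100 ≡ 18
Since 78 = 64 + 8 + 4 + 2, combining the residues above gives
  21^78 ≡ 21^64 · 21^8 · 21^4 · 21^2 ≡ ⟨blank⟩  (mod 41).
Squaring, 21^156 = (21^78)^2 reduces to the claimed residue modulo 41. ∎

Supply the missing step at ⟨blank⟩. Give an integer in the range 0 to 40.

4

Multiply the listed residues: 18 · 37 · 18 · 31 = 666 → 11988 → 371628.
Reducing modulo 41: 371628 = 9064·41 + 4, so 21^78 ≡ 4.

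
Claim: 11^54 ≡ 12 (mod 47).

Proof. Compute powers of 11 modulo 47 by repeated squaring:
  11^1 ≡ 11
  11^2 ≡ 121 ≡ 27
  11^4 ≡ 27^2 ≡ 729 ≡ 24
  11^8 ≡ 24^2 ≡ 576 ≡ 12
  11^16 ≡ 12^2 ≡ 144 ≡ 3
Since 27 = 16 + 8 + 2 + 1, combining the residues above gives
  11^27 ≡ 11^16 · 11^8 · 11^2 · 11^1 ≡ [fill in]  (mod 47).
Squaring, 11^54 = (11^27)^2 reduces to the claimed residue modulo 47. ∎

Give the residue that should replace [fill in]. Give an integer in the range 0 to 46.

Multiply the listed residues: 3 · 12 · 27 · 11 = 36 → 972 → 10692.
Reducing modulo 47: 10692 = 227·47 + 23, so 11^27 ≡ 23.

23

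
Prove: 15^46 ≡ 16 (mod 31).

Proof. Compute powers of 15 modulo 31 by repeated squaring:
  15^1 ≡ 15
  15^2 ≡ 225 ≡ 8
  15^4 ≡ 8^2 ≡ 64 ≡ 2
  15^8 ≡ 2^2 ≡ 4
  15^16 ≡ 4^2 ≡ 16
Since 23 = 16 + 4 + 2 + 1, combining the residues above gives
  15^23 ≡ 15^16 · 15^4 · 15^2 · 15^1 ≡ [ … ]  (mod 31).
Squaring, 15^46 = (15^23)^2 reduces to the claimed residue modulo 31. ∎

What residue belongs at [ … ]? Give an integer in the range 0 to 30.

27

15^16 · 15^4 · 15^2 · 15^1 ≡ 16 · 2 · 8 · 15 = 3840.
3840 mod 31 = 27, so 15^23 ≡ 27 (mod 31).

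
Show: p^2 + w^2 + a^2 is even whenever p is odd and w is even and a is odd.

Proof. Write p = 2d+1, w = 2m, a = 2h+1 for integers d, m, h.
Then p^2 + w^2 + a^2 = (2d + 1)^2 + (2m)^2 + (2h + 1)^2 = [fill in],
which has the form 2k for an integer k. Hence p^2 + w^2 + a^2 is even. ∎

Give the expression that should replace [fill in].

Expanding: (2d + 1)^2 + (2m)^2 + (2h + 1)^2 = 4d^2 + 4d + 4h^2 + 4h + 4m^2 + 2.
Every term is even; pulling out the factor of 2 gives 2(2d^2 + 2d + 2h^2 + 2h + 2m^2 + 1).

2(2d^2 + 2d + 2h^2 + 2h + 2m^2 + 1)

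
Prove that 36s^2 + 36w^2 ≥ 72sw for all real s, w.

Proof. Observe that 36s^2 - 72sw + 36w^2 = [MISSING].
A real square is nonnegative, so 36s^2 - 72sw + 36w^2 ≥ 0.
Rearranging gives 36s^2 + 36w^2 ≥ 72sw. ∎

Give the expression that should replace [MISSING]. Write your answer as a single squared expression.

36s^2 - 72sw + 36w^2 is a perfect-square trinomial: the outer terms are (6s)^2 and (6w)^2, and the cross term is -2·6s·6w.
So 36s^2 - 72sw + 36w^2 = (6s - 6w)^2 ≥ 0.

(6s - 6w)^2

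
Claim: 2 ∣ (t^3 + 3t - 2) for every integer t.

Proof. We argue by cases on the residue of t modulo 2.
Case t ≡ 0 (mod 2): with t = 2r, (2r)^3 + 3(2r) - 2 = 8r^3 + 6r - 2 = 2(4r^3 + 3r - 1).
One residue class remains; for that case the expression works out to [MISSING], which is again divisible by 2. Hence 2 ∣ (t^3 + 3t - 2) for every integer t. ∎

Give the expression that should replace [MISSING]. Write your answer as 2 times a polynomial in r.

Only t ≡ 1 (mod 2) is unaccounted for. Put t = 2r+1:
(2r+1)^3 + 3(2r+1) - 2 expands to 8r^3 + 12r^2 + 12r + 2,
and factoring out 2 leaves 2(4r^3 + 6r^2 + 6r + 1).

2(4r^3 + 6r^2 + 6r + 1)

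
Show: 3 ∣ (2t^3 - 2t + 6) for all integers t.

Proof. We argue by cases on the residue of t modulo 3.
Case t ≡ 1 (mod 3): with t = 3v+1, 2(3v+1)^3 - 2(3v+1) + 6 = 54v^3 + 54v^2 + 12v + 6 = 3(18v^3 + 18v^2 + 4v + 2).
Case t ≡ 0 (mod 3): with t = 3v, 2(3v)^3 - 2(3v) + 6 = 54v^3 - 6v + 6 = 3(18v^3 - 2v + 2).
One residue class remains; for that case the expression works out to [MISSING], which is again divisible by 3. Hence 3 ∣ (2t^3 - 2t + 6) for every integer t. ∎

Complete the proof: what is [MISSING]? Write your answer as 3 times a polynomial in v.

3(18v^3 + 36v^2 + 22v + 6)

The residues treated are {1, 0}, so the missing case is t ≡ 2 (mod 3); write t = 3v+2.
Then 2(3v+2)^3 - 2(3v+2) + 6 = 54v^3 + 108v^2 + 66v + 18 = 3(18v^3 + 36v^2 + 22v + 6).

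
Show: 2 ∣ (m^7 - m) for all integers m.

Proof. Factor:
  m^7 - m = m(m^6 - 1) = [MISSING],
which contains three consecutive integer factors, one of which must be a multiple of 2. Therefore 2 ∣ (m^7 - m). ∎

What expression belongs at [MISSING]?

(m - 1)m(m + 1)(m^4 + m^2 + 1)

m^6 - 1 = (m^2 - 1)(m^4 + m^2 + 1), and m^2 - 1 = (m-1)(m+1).
So m(m^6 - 1) = (m - 1)m(m + 1)(m^4 + m^2 + 1).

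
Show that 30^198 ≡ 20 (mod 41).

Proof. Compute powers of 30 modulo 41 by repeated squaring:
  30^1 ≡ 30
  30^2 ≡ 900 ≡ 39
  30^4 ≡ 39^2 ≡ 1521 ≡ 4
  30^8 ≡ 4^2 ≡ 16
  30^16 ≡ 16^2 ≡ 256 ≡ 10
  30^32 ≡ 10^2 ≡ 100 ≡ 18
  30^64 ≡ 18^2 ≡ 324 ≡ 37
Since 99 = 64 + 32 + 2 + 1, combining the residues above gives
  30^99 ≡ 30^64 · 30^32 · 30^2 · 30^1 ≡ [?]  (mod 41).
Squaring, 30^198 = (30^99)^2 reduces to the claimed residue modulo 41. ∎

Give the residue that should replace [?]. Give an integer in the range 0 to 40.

Multiply the listed residues: 37 · 18 · 39 · 30 = 666 → 25974 → 779220.
Reducing modulo 41: 779220 = 19005·41 + 15, so 30^99 ≡ 15.

15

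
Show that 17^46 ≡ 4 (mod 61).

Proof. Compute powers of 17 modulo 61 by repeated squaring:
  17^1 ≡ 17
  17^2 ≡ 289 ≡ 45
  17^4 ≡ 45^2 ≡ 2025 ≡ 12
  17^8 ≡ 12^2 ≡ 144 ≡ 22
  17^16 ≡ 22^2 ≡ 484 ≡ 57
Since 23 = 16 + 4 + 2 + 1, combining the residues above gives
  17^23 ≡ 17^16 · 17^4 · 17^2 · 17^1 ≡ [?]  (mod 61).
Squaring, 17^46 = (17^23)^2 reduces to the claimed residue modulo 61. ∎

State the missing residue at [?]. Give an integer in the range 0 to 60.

2

17^16 · 17^4 · 17^2 · 17^1 ≡ 57 · 12 · 45 · 17 = 523260.
523260 mod 61 = 2, so 17^23 ≡ 2 (mod 61).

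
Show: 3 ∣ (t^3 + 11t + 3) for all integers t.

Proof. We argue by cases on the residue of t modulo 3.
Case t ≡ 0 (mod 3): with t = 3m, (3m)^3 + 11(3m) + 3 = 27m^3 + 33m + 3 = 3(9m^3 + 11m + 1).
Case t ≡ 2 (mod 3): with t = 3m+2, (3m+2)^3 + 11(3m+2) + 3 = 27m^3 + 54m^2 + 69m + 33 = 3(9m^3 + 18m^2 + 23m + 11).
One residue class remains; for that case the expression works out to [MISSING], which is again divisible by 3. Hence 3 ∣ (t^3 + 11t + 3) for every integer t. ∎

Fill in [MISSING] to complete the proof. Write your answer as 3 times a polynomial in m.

Only t ≡ 1 (mod 3) is unaccounted for. Put t = 3m+1:
(3m+1)^3 + 11(3m+1) + 3 expands to 27m^3 + 27m^2 + 42m + 15,
and factoring out 3 leaves 3(9m^3 + 9m^2 + 14m + 5).

3(9m^3 + 9m^2 + 14m + 5)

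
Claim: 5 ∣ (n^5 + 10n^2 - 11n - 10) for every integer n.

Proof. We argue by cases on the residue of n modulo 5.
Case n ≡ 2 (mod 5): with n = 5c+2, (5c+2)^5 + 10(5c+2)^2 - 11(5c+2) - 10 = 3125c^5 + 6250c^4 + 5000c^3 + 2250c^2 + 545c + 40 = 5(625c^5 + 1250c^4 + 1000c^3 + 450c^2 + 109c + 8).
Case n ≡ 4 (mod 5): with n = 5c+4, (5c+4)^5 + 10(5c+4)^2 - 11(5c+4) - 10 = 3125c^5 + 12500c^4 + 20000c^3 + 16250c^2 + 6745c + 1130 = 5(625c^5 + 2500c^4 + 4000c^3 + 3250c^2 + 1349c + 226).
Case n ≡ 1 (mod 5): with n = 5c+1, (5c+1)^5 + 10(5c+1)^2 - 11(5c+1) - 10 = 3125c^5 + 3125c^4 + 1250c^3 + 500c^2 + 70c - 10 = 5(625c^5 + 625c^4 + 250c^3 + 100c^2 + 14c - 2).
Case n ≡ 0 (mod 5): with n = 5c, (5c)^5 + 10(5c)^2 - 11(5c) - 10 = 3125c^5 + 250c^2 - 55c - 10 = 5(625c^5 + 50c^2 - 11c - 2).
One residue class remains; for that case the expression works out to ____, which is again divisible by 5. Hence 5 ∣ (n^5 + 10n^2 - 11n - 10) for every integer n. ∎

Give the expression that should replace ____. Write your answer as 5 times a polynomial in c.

The residues treated are {2, 4, 1, 0}, so the missing case is n ≡ 3 (mod 5); write n = 5c+3.
Then (5c+3)^5 + 10(5c+3)^2 - 11(5c+3) - 10 = 3125c^5 + 9375c^4 + 11250c^3 + 7000c^2 + 2270c + 290 = 5(625c^5 + 1875c^4 + 2250c^3 + 1400c^2 + 454c + 58).

5(625c^5 + 1875c^4 + 2250c^3 + 1400c^2 + 454c + 58)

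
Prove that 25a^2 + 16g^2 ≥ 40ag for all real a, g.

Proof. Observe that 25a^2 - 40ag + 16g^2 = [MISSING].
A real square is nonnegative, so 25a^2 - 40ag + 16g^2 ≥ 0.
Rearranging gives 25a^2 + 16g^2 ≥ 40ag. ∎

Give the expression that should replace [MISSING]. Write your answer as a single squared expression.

(5a - 4g)^2

The leading and trailing coefficients are 5^2 and 4^2, and 40 = 2·5·4, so the trinomial is (5a - 4g)^2.
Hence 25a^2 - 40ag + 16g^2 ≥ 0.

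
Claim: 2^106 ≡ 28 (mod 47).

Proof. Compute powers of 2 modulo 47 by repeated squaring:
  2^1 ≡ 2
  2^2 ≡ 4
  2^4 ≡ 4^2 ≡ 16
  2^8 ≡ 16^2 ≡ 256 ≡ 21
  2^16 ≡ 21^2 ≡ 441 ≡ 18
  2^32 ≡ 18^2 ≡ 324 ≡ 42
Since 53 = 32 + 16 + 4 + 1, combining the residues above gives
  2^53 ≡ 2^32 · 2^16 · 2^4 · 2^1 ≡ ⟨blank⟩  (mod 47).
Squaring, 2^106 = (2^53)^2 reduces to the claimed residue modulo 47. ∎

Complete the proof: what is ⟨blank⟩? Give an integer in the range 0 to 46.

34

Multiply the listed residues: 42 · 18 · 16 · 2 = 756 → 12096 → 24192.
Reducing modulo 47: 24192 = 514·47 + 34, so 2^53 ≡ 34.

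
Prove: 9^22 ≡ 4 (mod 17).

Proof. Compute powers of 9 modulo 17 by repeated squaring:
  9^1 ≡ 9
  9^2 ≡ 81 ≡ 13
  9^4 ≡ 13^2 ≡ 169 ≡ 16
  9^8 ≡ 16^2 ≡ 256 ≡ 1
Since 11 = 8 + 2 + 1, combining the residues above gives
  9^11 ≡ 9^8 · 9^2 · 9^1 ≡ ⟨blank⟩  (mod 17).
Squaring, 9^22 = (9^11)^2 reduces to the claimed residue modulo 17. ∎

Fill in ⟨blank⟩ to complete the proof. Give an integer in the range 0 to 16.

Multiply the listed residues: 1 · 13 · 9 = 13 → 117.
Reducing modulo 17: 117 = 6·17 + 15, so 9^11 ≡ 15.

15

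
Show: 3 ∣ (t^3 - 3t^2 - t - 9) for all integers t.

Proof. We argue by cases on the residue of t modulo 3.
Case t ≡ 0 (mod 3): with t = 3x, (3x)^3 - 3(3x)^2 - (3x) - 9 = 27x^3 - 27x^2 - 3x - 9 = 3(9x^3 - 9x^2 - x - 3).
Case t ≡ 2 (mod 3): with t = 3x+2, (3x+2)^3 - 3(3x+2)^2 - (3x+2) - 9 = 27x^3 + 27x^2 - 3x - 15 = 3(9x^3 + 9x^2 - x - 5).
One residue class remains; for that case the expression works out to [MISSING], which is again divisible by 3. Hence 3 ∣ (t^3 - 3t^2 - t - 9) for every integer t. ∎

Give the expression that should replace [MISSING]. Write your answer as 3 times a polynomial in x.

3(9x^3 - 4x - 4)

The residues treated are {0, 2}, so the missing case is t ≡ 1 (mod 3); write t = 3x+1.
Then (3x+1)^3 - 3(3x+1)^2 - (3x+1) - 9 = 27x^3 - 12x - 12 = 3(9x^3 - 4x - 4).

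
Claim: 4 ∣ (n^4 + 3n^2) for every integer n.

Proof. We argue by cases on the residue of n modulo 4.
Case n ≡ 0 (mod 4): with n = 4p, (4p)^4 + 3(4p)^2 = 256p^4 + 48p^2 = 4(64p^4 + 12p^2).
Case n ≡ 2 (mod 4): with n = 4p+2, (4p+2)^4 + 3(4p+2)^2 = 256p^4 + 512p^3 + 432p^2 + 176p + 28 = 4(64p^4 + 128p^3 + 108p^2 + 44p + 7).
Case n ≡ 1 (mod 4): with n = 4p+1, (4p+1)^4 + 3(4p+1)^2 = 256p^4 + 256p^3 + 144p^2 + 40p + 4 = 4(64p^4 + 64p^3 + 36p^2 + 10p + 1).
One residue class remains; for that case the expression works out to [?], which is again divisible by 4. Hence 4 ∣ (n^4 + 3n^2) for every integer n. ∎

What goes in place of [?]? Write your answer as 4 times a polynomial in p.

The residues treated are {0, 2, 1}, so the missing case is n ≡ 3 (mod 4); write n = 4p+3.
Then (4p+3)^4 + 3(4p+3)^2 = 256p^4 + 768p^3 + 912p^2 + 504p + 108 = 4(64p^4 + 192p^3 + 228p^2 + 126p + 27).

4(64p^4 + 192p^3 + 228p^2 + 126p + 27)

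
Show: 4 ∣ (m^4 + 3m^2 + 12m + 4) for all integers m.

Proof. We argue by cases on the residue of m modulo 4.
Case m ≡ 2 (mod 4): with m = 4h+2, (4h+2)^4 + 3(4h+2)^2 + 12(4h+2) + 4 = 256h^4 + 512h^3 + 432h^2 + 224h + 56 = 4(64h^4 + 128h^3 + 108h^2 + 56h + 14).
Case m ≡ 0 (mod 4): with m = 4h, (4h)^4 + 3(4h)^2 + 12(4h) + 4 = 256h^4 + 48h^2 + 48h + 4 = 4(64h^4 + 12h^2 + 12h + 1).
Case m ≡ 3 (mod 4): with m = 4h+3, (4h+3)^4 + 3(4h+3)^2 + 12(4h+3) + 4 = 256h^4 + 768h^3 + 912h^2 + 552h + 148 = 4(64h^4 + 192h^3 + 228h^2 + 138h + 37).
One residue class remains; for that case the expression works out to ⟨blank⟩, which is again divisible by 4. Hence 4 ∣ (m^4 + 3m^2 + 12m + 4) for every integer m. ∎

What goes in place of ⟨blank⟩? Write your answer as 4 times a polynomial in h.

4(64h^4 + 64h^3 + 36h^2 + 22h + 5)

Only m ≡ 1 (mod 4) is unaccounted for. Put m = 4h+1:
(4h+1)^4 + 3(4h+1)^2 + 12(4h+1) + 4 expands to 256h^4 + 256h^3 + 144h^2 + 88h + 20,
and factoring out 4 leaves 4(64h^4 + 64h^3 + 36h^2 + 22h + 5).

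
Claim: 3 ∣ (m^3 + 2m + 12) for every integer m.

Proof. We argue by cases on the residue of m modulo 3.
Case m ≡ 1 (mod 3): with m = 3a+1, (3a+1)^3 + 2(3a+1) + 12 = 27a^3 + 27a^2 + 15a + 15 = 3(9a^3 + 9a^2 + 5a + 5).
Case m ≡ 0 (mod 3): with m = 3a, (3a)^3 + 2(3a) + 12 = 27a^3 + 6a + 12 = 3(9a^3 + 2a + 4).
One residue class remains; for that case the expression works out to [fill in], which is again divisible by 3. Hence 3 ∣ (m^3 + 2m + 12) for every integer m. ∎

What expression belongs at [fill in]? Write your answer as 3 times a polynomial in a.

Only m ≡ 2 (mod 3) is unaccounted for. Put m = 3a+2:
(3a+2)^3 + 2(3a+2) + 12 expands to 27a^3 + 54a^2 + 42a + 24,
and factoring out 3 leaves 3(9a^3 + 18a^2 + 14a + 8).

3(9a^3 + 18a^2 + 14a + 8)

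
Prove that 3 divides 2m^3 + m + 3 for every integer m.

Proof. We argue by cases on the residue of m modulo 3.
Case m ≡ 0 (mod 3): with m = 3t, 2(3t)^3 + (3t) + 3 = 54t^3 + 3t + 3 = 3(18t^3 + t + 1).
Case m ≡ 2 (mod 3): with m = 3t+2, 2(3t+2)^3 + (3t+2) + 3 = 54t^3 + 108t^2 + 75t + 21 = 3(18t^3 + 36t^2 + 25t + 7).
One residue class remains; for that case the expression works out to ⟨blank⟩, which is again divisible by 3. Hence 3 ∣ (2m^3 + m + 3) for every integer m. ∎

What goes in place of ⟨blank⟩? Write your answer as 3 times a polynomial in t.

3(18t^3 + 18t^2 + 7t + 2)

Only m ≡ 1 (mod 3) is unaccounted for. Put m = 3t+1:
2(3t+1)^3 + (3t+1) + 3 expands to 54t^3 + 54t^2 + 21t + 6,
and factoring out 3 leaves 3(18t^3 + 18t^2 + 7t + 2).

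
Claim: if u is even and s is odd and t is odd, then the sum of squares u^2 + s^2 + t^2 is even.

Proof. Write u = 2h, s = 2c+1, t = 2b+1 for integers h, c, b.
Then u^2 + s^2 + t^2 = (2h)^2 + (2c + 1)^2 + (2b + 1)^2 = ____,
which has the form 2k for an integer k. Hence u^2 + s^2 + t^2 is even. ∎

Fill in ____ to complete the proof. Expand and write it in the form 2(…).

Expanding: (2h)^2 + (2c + 1)^2 + (2b + 1)^2 = 4b^2 + 4b + 4c^2 + 4c + 4h^2 + 2.
Every term is even; pulling out the factor of 2 gives 2(2b^2 + 2b + 2c^2 + 2c + 2h^2 + 1).

2(2b^2 + 2b + 2c^2 + 2c + 2h^2 + 1)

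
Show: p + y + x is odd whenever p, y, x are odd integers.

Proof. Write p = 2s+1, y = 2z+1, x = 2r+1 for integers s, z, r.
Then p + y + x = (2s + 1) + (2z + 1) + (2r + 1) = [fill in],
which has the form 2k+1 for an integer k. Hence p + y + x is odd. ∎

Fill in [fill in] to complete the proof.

2(r + s + z + 1) + 1

(2s + 1) + (2z + 1) + (2r + 1) = 2r + 2s + 2z + 3
= 2(r + s + z + 1) + 1.
Since r + s + z + 1 is an integer, the sum is of the form 2k+1 for an integer k.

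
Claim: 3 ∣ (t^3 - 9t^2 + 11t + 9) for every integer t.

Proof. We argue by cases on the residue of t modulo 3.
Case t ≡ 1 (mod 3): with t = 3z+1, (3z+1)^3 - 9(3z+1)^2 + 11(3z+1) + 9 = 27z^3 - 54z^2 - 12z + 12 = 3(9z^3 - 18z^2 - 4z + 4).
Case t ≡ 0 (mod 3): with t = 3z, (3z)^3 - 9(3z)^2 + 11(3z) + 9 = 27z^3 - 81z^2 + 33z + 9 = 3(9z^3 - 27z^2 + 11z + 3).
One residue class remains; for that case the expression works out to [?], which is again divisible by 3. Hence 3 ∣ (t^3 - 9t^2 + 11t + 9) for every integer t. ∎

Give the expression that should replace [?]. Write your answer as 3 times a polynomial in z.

3(9z^3 - 9z^2 - 13z + 1)

The residues treated are {1, 0}, so the missing case is t ≡ 2 (mod 3); write t = 3z+2.
Then (3z+2)^3 - 9(3z+2)^2 + 11(3z+2) + 9 = 27z^3 - 27z^2 - 39z + 3 = 3(9z^3 - 9z^2 - 13z + 1).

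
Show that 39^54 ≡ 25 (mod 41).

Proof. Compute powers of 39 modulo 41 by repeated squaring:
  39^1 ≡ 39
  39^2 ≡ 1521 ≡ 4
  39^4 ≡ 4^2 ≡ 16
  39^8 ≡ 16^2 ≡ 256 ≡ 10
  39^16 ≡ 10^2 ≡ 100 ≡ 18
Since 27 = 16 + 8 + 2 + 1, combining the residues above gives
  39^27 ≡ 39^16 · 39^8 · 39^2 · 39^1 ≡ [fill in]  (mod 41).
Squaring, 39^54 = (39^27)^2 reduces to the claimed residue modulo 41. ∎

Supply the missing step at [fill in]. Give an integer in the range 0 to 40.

36

Multiply the listed residues: 18 · 10 · 4 · 39 = 180 → 720 → 28080.
Reducing modulo 41: 28080 = 684·41 + 36, so 39^27 ≡ 36.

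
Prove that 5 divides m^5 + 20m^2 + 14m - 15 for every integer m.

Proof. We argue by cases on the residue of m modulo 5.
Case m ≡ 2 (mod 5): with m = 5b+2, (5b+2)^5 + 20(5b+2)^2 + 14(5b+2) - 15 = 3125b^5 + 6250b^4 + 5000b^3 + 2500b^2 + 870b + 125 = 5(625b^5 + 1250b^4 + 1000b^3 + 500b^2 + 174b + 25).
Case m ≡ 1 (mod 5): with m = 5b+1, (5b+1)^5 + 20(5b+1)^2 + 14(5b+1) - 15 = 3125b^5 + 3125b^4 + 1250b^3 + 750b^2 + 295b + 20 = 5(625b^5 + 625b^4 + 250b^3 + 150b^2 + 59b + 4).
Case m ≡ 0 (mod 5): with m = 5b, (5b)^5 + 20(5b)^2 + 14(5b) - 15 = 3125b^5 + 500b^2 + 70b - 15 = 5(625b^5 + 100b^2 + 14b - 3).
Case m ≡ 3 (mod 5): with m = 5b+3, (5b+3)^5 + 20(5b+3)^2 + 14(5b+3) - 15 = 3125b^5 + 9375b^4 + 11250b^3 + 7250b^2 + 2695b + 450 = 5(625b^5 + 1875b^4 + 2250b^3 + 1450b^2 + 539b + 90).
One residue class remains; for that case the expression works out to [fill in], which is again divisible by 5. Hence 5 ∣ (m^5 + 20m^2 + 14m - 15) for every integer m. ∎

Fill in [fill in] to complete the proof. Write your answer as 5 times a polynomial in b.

Only m ≡ 4 (mod 5) is unaccounted for. Put m = 5b+4:
(5b+4)^5 + 20(5b+4)^2 + 14(5b+4) - 15 expands to 3125b^5 + 12500b^4 + 20000b^3 + 16500b^2 + 7270b + 1385,
and factoring out 5 leaves 5(625b^5 + 2500b^4 + 4000b^3 + 3300b^2 + 1454b + 277).

5(625b^5 + 2500b^4 + 4000b^3 + 3300b^2 + 1454b + 277)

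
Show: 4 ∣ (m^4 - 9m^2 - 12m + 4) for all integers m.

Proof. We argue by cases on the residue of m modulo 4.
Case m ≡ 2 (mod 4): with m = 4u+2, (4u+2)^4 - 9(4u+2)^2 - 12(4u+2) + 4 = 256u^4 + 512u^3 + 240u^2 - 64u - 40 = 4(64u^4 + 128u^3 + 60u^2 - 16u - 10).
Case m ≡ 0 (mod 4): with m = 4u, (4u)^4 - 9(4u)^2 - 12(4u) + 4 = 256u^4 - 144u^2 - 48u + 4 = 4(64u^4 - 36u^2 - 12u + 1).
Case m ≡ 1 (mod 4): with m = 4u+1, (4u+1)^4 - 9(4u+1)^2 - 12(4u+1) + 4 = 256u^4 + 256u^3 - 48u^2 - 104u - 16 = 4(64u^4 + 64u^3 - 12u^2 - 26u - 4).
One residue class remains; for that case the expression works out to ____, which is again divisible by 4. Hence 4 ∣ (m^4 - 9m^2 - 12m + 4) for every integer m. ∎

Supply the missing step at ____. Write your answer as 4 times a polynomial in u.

The residues treated are {2, 0, 1}, so the missing case is m ≡ 3 (mod 4); write m = 4u+3.
Then (4u+3)^4 - 9(4u+3)^2 - 12(4u+3) + 4 = 256u^4 + 768u^3 + 720u^2 + 168u - 32 = 4(64u^4 + 192u^3 + 180u^2 + 42u - 8).

4(64u^4 + 192u^3 + 180u^2 + 42u - 8)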